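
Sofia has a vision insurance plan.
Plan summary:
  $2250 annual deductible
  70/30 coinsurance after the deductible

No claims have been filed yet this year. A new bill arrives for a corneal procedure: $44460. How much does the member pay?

The full $2250 deductible is still open; $2250 of this bill applies to it.
That leaves $44460 − $2250 = $42210 for coinsurance.
Member's 30% share of $42210 is $12663.
So the member owes $2250 + $12663 = $14913.

$14913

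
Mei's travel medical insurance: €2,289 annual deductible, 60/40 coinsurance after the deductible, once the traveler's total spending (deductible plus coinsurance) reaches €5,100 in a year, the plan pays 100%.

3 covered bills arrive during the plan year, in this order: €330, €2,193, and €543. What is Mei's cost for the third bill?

€217.20

#1 (€330): entire amount goes to the deductible. Traveler owes €330 (running OOP €330).
#2 (€2,193): €1,959 finishes the deductible; €234 goes to coinsurance; coinsurance €234 × 40% = €93.60. Cost to traveler: €2,052.60. OOP to date €2,382.60.
#3 (€543): 40% coinsurance on €543 = €217.20. Traveler pays €217.20; OOP now €2,599.80.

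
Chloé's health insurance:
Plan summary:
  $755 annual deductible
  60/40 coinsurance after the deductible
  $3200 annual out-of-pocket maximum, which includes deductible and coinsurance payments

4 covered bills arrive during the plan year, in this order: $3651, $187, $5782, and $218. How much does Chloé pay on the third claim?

Claim 1 ($3651): $755 finishes the deductible; $2896 goes to coinsurance; patient's 40% is $1158.40. Cost to patient: $1913.40. OOP to date $1913.40.
Claim 2 ($187): deductible met; 40% of $187 = $74.80. Patient owes $74.80 (running OOP $1988.20).
Claim 3 ($5782): 40% coinsurance on $5782 = $2312.80. That would push OOP to $4301, over the $3200 cap, so patient pays $3200 − $1988.20 = $1211.80.

$1211.80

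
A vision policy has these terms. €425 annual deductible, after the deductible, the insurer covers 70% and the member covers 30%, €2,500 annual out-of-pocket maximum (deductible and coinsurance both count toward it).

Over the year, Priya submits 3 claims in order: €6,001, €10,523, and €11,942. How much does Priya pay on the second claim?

€402.20

Bill 1, €6,001: €425 to deductible, leaving €5,576; member's 30% is €1,672.80. Cost to member: €2,097.80. OOP to date €2,097.80.
Bill 2, €10,523: deductible already satisfied, so member's share is 30% × €10,523 = €3,156.90. Adding that to €2,097.80 gives €5,254.70, past the €2,500 cap; member pays only €2,500 − €2,097.80 = €402.20.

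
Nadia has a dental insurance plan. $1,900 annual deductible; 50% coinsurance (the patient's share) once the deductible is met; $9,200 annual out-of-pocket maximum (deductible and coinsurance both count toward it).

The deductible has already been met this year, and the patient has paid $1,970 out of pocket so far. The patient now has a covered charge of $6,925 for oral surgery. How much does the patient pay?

With the deductible met, the entire $6,925 is subject to coinsurance.
Patient's 50% share of $6,925 is $3,462.50.
Year-to-date out-of-pocket becomes $1,970 + $3,462.50 = $5,432.50, still under the $9,200 maximum, so no cap applies.

$3,462.50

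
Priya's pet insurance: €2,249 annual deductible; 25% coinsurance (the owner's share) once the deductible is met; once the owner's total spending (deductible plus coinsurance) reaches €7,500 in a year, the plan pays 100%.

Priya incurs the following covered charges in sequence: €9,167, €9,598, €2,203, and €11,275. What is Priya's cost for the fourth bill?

€571.25

Claim 1 (€9,167): €2,249 to deductible, leaving €6,918; owner's 25% is €1,729.50. Cost to owner: €3,978.50. OOP to date €3,978.50.
Claim 2 (€9,598): deductible already satisfied, so owner's share is 25% × €9,598 = €2,399.50. Owner pays €2,399.50; OOP now €6,378.
Claim 3 (€2,203): deductible already satisfied, so owner's share is 25% × €2,203 = €550.75. Owner owes €550.75 (running OOP €6,928.75).
Claim 4 (€11,275): 25% coinsurance on €11,275 = €2,818.75. OOP would hit €9,747.50 > €7,500, so the cap limits the owner to €7,500 − €6,928.75 = €571.25.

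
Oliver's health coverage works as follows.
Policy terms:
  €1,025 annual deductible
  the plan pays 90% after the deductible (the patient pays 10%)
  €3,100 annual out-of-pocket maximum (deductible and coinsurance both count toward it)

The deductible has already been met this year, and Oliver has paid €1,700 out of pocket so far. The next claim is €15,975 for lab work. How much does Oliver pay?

With the deductible met, the entire €15,975 is subject to coinsurance.
10% of €15,975 = €1,597.50 falls to the patient.
That would bring total out-of-pocket to €3,297.50, past the €3,100 cap. The patient is capped at €3,100 − €1,700 = €1,400 on this claim.

€1,400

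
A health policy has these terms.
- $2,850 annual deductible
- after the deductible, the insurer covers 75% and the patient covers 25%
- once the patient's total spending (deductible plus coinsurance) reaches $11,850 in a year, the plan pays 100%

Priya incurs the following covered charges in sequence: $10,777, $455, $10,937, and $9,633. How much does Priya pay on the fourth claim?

Claim 1 — $10,777: $2,850 finishes the deductible; $7,927 goes to coinsurance; patient's 25% is $1,981.75. Cost to patient: $4,831.75. OOP to date $4,831.75.
Claim 2 — $455: 25% coinsurance on $455 = $113.75. Patient owes $113.75 (running OOP $4,945.50).
Claim 3 — $10,937: deductible already satisfied, so patient's share is 25% × $10,937 = $2,734.25. Cost to patient: $2,734.25. OOP to date $7,679.75.
Claim 4 — $9,633: deductible already satisfied, so patient's share is 25% × $9,633 = $2,408.25. Patient pays $2,408.25; OOP now $10,088.

$2,408.25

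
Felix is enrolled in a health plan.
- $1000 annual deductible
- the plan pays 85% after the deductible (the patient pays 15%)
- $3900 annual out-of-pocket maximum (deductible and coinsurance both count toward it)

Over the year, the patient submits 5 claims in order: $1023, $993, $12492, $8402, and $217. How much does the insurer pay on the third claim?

$10618.20

Claim 1 ($1023): $1000 finishes the deductible; $23 goes to coinsurance; coinsurance $23 × 15% = $3.45. Cost to patient: $1003.45. OOP to date $1003.45. Insurer: $1023 − $1003.45 = $19.55.
Claim 2 ($993): deductible already satisfied, so patient's share is 15% × $993 = $148.95. Patient owes $148.95 (running OOP $1152.40). Plan pays $993 − $148.95 = $844.05.
Claim 3 ($12492): 15% coinsurance on $12492 = $1873.80. Patient owes $1873.80 (running OOP $3026.20). Insurer: $12492 − $1873.80 = $10618.20.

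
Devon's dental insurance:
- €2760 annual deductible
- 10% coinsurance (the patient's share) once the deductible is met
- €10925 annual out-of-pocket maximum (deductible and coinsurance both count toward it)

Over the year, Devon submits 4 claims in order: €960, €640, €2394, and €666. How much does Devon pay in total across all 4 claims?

€2950

Claim 1 — €960: fully absorbed by the deductible. Cost to patient: €960. OOP to date €960.
Claim 2 — €640: entire amount goes to the deductible. Cost to patient: €640. OOP to date €1600.
Claim 3 — €2394: deductible takes €1160, €1234 remains; patient's 10% is €123.40. Patient pays €1283.40; OOP now €2883.40.
Claim 4 — €666: deductible met; 10% of €666 = €66.60. Patient owes €66.60 (running OOP €2950).
Summing the patient's payments: €960 + €640 + €1283.40 + €66.60 = €2950.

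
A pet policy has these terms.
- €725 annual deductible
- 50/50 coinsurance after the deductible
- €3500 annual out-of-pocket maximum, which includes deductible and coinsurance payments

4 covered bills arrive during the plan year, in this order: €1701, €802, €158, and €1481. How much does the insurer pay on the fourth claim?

€740.50

#1 (€1701): deductible takes €725, €976 remains; owner's 50% is €488. Owner owes €1213 (running OOP €1213). Plan pays €1701 − €1213 = €488.
#2 (€802): deductible already satisfied, so owner's share is 50% × €802 = €401. Owner pays €401; OOP now €1614. Plan pays €802 − €401 = €401.
#3 (€158): deductible already satisfied, so owner's share is 50% × €158 = €79. Owner owes €79 (running OOP €1693). Insurer: €158 − €79 = €79.
#4 (€1481): deductible already satisfied, so owner's share is 50% × €1481 = €740.50. Cost to owner: €740.50. OOP to date €2433.50. Plan pays €1481 − €740.50 = €740.50.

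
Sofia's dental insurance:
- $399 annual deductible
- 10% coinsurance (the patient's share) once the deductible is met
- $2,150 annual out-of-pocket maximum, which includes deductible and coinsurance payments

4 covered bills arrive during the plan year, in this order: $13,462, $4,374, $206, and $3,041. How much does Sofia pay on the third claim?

$7.30

Claim 1 ($13,462): deductible takes $399, $13,063 remains; patient's 10% is $1,306.30. Patient pays $1,705.30; OOP now $1,705.30.
Claim 2 ($4,374): deductible already satisfied, so patient's share is 10% × $4,374 = $437.40. Patient pays $437.40; OOP now $2,142.70.
Claim 3 ($206): deductible already satisfied, so patient's share is 10% × $206 = $20.60. Adding that to $2,142.70 gives $2,163.30, past the $2,150 cap; patient pays only $2,150 − $2,142.70 = $7.30.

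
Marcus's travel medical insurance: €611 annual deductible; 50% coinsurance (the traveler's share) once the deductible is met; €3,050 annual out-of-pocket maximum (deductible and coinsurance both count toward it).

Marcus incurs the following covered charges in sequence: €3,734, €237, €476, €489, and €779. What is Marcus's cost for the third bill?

Bill 1, €3,734: €611 to deductible, leaving €3,123; traveler's 50% is €1,561.50. Traveler owes €2,172.50 (running OOP €2,172.50).
Bill 2, €237: deductible met; 50% of €237 = €118.50. Traveler pays €118.50; OOP now €2,291.
Bill 3, €476: deductible met; 50% of €476 = €238. Traveler owes €238 (running OOP €2,529).

€238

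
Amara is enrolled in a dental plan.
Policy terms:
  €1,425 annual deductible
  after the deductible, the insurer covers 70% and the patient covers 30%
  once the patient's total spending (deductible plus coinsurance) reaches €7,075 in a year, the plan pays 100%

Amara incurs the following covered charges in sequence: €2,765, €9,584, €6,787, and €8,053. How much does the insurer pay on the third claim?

€4,750.90

Bill 1, €2,765: €1,425 to deductible, leaving €1,340; 30% of €1,340 = €402. Patient pays €1,827; OOP now €1,827. Plan pays €2,765 − €1,827 = €938.
Bill 2, €9,584: deductible already satisfied, so patient's share is 30% × €9,584 = €2,875.20. Patient owes €2,875.20 (running OOP €4,702.20). Plan pays €9,584 − €2,875.20 = €6,708.80.
Bill 3, €6,787: 30% coinsurance on €6,787 = €2,036.10. Patient pays €2,036.10; OOP now €6,738.30. Insurer: €6,787 − €2,036.10 = €4,750.90.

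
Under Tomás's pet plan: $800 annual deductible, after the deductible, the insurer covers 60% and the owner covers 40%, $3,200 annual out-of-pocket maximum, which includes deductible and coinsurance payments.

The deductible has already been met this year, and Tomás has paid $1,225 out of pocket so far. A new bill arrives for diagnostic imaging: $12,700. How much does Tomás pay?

$1,975

The deductible is already satisfied, so the full bill goes to coinsurance.
40% of $12,700 = $5,080 falls to the owner.
Adding $5,080 to the $1,225 already spent would give $6,305, which exceeds the $3,200 cap; the owner pays just $3,200 − $1,225 = $1,975.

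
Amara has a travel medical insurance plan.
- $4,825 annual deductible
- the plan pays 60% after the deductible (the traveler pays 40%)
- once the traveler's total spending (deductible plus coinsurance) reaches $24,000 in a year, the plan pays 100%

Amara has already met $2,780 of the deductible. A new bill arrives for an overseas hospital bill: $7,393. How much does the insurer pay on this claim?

$3,208.80

Remaining deductible: $4,825 − $2,780 = $2,045.
After the $2,045 deductible portion, $7,393 − $2,045 = $5,348 is subject to coinsurance.
Traveler's 40% share of $5,348 is $2,139.20.
Traveler responsibility before any cap: $2,045 + $2,139.20 = $4,184.20.
Total out-of-pocket so far would be $2,780 + $4,184.20 = $6,964.20, below the $24,000 cap — no reduction.
The plan picks up $7,393 − $4,184.20 = $3,208.80.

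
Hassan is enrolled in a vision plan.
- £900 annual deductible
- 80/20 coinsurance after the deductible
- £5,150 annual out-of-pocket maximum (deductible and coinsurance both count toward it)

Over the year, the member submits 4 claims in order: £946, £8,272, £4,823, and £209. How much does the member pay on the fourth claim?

Claim 1 (£946): £900 to deductible, leaving £46; coinsurance £46 × 20% = £9.20. Member owes £909.20 (running OOP £909.20).
Claim 2 (£8,272): deductible met; 20% of £8,272 = £1,654.40. Member owes £1,654.40 (running OOP £2,563.60).
Claim 3 (£4,823): deductible already satisfied, so member's share is 20% × £4,823 = £964.60. Cost to member: £964.60. OOP to date £3,528.20.
Claim 4 (£209): deductible already satisfied, so member's share is 20% × £209 = £41.80. Member pays £41.80; OOP now £3,570.

£41.80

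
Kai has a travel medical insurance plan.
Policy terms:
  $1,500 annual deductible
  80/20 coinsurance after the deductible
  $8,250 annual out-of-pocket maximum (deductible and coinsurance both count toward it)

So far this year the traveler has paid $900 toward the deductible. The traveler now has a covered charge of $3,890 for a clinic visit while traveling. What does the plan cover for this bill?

$2,632

$900 of the $1,500 deductible is already met, leaving $600.
The remaining $3,290 (= $3,890 − $600) moves to coinsurance.
20% of $3,290 = $658 falls to the traveler.
That puts the traveler's cost at $600 + $658 = $1,258 before any cap.
Year-to-date out-of-pocket becomes $900 + $1,258 = $2,158, still under the $8,250 maximum, so no cap applies.
The insurer covers the remainder: $3,890 − $1,258 = $2,632.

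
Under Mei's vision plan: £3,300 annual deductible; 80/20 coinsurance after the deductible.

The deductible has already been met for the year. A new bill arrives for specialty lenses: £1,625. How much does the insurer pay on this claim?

The deductible is already satisfied, so the full bill goes to coinsurance.
Coinsurance: £1,625 × 20% = £325.
The plan picks up £1,625 − £325 = £1,300.

£1,300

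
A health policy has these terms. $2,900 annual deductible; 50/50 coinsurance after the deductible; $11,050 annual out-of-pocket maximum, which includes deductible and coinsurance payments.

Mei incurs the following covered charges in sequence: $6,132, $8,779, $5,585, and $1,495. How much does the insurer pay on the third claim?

$3,440.50

Claim 1 — $6,132: deductible takes $2,900, $3,232 remains; 50% of $3,232 = $1,616. Cost to patient: $4,516. OOP to date $4,516. Plan pays $6,132 − $4,516 = $1,616.
Claim 2 — $8,779: deductible already satisfied, so patient's share is 50% × $8,779 = $4,389.50. Patient owes $4,389.50 (running OOP $8,905.50). Insurer: $8,779 − $4,389.50 = $4,389.50.
Claim 3 — $5,585: deductible already satisfied, so patient's share is 50% × $5,585 = $2,792.50. OOP would hit $11,698 > $11,050, so the cap limits the patient to $11,050 − $8,905.50 = $2,144.50. Plan pays $5,585 − $2,144.50 = $3,440.50.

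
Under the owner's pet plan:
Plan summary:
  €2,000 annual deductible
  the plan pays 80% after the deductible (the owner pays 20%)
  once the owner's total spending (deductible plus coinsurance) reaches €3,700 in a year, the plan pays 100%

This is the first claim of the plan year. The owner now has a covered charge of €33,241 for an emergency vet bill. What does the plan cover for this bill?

€29,541

Nothing has been paid toward the €2,000 deductible, so the first €2,000 of this charge is applied there.
That leaves €33,241 − €2,000 = €31,241 for coinsurance.
20% of €31,241 = €6,248.20 falls to the owner.
Owner responsibility before any cap: €2,000 + €6,248.20 = €8,248.20.
Adding €8,248.20 to the €0 already spent would give €8,248.20, which exceeds the €3,700 cap; the owner pays just €3,700 − €0 = €3,700.
The plan picks up €33,241 − €3,700 = €29,541.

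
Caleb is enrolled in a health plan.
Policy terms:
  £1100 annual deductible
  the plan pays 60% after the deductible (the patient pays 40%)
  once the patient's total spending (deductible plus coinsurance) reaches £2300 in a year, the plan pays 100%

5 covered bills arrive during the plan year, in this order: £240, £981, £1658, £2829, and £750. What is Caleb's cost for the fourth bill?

#1 (£240): all of it applies to the deductible. Patient pays £240; OOP now £240.
#2 (£981): £860 finishes the deductible; £121 goes to coinsurance; coinsurance £121 × 40% = £48.40. Cost to patient: £908.40. OOP to date £1148.40.
#3 (£1658): 40% coinsurance on £1658 = £663.20. Patient owes £663.20 (running OOP £1811.60).
#4 (£2829): 40% coinsurance on £2829 = £1131.60. Adding that to £1811.60 gives £2943.20, past the £2300 cap; patient pays only £2300 − £1811.60 = £488.40.

£488.40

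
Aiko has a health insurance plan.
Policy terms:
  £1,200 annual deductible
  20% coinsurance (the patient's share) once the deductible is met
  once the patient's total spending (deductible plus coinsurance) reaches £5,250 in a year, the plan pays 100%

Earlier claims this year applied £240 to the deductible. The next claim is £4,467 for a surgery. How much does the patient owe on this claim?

£1,661.40

£240 of the £1,200 deductible is already met, leaving £960.
After the £960 deductible portion, £4,467 − £960 = £3,507 is subject to coinsurance.
20% of £3,507 = £701.40 falls to the patient.
That puts the patient's cost at £960 + £701.40 = £1,661.40 before any cap.
Year-to-date out-of-pocket becomes £240 + £1,661.40 = £1,901.40, still under the £5,250 maximum, so no cap applies.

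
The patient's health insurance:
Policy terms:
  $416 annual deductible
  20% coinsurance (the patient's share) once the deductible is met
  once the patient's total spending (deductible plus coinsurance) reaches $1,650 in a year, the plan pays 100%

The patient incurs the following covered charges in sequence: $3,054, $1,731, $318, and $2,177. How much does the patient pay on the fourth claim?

Bill 1, $3,054: deductible takes $416, $2,638 remains; coinsurance $2,638 × 20% = $527.60. Cost to patient: $943.60. OOP to date $943.60.
Bill 2, $1,731: deductible already satisfied, so patient's share is 20% × $1,731 = $346.20. Patient owes $346.20 (running OOP $1,289.80).
Bill 3, $318: 20% coinsurance on $318 = $63.60. Patient pays $63.60; OOP now $1,353.40.
Bill 4, $2,177: deductible already satisfied, so patient's share is 20% × $2,177 = $435.40. OOP would hit $1,788.80 > $1,650, so the cap limits the patient to $1,650 − $1,353.40 = $296.60.

$296.60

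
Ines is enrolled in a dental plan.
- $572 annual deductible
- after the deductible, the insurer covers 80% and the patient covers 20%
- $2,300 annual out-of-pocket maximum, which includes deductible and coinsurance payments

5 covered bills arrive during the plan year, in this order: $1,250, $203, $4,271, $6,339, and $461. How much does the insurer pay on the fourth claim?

$5,641.40

#1 ($1,250): deductible takes $572, $678 remains; 20% of $678 = $135.60. Patient owes $707.60 (running OOP $707.60). Plan pays $1,250 − $707.60 = $542.40.
#2 ($203): 20% coinsurance on $203 = $40.60. Cost to patient: $40.60. OOP to date $748.20. Insurer: $203 − $40.60 = $162.40.
#3 ($4,271): 20% coinsurance on $4,271 = $854.20. Cost to patient: $854.20. OOP to date $1,602.40. Plan pays $4,271 − $854.20 = $3,416.80.
#4 ($6,339): deductible already satisfied, so patient's share is 20% × $6,339 = $1,267.80. Adding that to $1,602.40 gives $2,870.20, past the $2,300 cap; patient pays only $2,300 − $1,602.40 = $697.60. Plan pays $6,339 − $697.60 = $5,641.40.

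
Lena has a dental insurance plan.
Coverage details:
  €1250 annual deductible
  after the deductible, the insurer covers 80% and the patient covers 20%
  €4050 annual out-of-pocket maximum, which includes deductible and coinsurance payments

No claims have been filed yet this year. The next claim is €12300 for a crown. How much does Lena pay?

€3460

Nothing has been paid toward the €1250 deductible, so the first €1250 of this charge is applied there.
After the €1250 deductible portion, €12300 − €1250 = €11050 is subject to coinsurance.
Patient's 20% share of €11050 is €2210.
Patient responsibility before any cap: €1250 + €2210 = €3460.
Total out-of-pocket so far would be €0 + €3460 = €3460, below the €4050 cap — no reduction.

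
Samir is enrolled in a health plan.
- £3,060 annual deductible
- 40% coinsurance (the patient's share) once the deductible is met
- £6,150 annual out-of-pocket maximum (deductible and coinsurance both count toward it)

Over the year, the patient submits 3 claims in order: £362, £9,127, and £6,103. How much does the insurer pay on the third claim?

Bill 1, £362: entire amount goes to the deductible. Patient owes £362 (running OOP £362). Plan pays £362 − £362 = £0.
Bill 2, £9,127: £2,698 finishes the deductible; £6,429 goes to coinsurance; 40% of £6,429 = £2,571.60. Patient owes £5,269.60 (running OOP £5,631.60). Insurer: £9,127 − £5,269.60 = £3,857.40.
Bill 3, £6,103: deductible already satisfied, so patient's share is 40% × £6,103 = £2,441.20. Adding that to £5,631.60 gives £8,072.80, past the £6,150 cap; patient pays only £6,150 − £5,631.60 = £518.40. Insurer: £6,103 − £518.40 = £5,584.60.

£5,584.60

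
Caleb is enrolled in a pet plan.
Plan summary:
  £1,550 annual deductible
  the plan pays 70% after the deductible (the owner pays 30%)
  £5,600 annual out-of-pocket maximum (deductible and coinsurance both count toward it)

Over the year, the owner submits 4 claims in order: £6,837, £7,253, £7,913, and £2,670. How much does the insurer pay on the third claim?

Bill 1, £6,837: deductible takes £1,550, £5,287 remains; coinsurance £5,287 × 30% = £1,586.10. Owner pays £3,136.10; OOP now £3,136.10. Plan pays £6,837 − £3,136.10 = £3,700.90.
Bill 2, £7,253: deductible met; 30% of £7,253 = £2,175.90. Cost to owner: £2,175.90. OOP to date £5,312. Plan pays £7,253 − £2,175.90 = £5,077.10.
Bill 3, £7,913: deductible met; 30% of £7,913 = £2,373.90. Adding that to £5,312 gives £7,685.90, past the £5,600 cap; owner pays only £5,600 − £5,312 = £288. Plan pays £7,913 − £288 = £7,625.

£7,625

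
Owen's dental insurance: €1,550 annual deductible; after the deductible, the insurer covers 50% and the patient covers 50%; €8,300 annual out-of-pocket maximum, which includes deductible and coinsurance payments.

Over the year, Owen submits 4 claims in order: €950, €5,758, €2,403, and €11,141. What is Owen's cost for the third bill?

€1,201.50

#1 (€950): all of it applies to the deductible. Patient owes €950 (running OOP €950).
#2 (€5,758): deductible takes €600, €5,158 remains; 50% of €5,158 = €2,579. Patient owes €3,179 (running OOP €4,129).
#3 (€2,403): deductible already satisfied, so patient's share is 50% × €2,403 = €1,201.50. Cost to patient: €1,201.50. OOP to date €5,330.50.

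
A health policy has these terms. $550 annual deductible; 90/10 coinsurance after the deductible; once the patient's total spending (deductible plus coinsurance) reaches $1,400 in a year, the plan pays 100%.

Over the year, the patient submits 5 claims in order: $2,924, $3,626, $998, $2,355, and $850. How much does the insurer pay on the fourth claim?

$2,204.80

Claim 1 ($2,924): $550 finishes the deductible; $2,374 goes to coinsurance; 10% of $2,374 = $237.40. Cost to patient: $787.40. OOP to date $787.40. Plan pays $2,924 − $787.40 = $2,136.60.
Claim 2 ($3,626): deductible met; 10% of $3,626 = $362.60. Cost to patient: $362.60. OOP to date $1,150. Plan pays $3,626 − $362.60 = $3,263.40.
Claim 3 ($998): deductible met; 10% of $998 = $99.80. Patient pays $99.80; OOP now $1,249.80. Insurer: $998 − $99.80 = $898.20.
Claim 4 ($2,355): deductible already satisfied, so patient's share is 10% × $2,355 = $235.50. That would push OOP to $1,485.30, over the $1,400 cap, so patient pays $1,400 − $1,249.80 = $150.20. Insurer: $2,355 − $150.20 = $2,204.80.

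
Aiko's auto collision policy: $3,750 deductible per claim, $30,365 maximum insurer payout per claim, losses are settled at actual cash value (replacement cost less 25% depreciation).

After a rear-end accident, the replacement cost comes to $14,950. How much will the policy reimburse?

$7,462.50

At 25% depreciation, ACV = $14,950 − $3,737.50 = $11,212.50.
Subtract the deductible: $11,212.50 − $3,750 = $7,462.50.
$7,462.50 ≤ $30,365, so the limit doesn't bind; insurer pays $7,462.50.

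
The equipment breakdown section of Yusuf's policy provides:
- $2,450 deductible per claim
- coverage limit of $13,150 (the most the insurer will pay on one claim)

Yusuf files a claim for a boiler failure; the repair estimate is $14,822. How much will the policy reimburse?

Less the $2,450 deductible: $14,822 − $2,450 = $12,372.
$12,372 ≤ $13,150, so the limit doesn't bind; insurer pays $12,372.

$12,372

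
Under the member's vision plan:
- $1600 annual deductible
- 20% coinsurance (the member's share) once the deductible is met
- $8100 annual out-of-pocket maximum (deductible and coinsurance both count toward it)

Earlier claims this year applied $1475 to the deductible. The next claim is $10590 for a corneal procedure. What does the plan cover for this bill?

Remaining deductible: $1600 − $1475 = $125.
The remaining $10465 (= $10590 − $125) moves to coinsurance.
20% of $10465 = $2093 falls to the member.
Member responsibility before any cap: $125 + $2093 = $2218.
Cumulative spending $1475 + $2218 = $3693 stays under the $8100 maximum.
Insurer pays the balance: $10590 − $2218 = $8372.

$8372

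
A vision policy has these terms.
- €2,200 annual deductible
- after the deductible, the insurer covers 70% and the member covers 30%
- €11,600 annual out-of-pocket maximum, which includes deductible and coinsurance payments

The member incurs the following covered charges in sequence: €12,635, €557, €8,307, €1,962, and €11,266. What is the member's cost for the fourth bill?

Claim 1 (€12,635): deductible takes €2,200, €10,435 remains; coinsurance €10,435 × 30% = €3,130.50. Cost to member: €5,330.50. OOP to date €5,330.50.
Claim 2 (€557): 30% coinsurance on €557 = €167.10. Member pays €167.10; OOP now €5,497.60.
Claim 3 (€8,307): deductible met; 30% of €8,307 = €2,492.10. Member owes €2,492.10 (running OOP €7,989.70).
Claim 4 (€1,962): 30% coinsurance on €1,962 = €588.60. Cost to member: €588.60. OOP to date €8,578.30.

€588.60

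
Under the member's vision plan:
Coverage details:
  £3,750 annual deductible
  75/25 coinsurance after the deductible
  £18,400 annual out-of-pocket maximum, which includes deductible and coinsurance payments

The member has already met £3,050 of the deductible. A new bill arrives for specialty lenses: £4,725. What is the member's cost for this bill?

Deductible still to meet: £3,750 − £3,050 = £700.
After the £700 deductible portion, £4,725 − £700 = £4,025 is subject to coinsurance.
Member's 25% share of £4,025 is £1,006.25.
Member responsibility before any cap: £700 + £1,006.25 = £1,706.25.
Total out-of-pocket so far would be £3,050 + £1,706.25 = £4,756.25, below the £18,400 cap — no reduction.

£1,706.25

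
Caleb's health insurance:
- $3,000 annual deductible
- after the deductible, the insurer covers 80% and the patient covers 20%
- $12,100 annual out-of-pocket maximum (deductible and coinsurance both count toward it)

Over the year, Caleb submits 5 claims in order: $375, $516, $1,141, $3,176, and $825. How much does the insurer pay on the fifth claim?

$660

Bill 1, $375: all of it applies to the deductible. Cost to patient: $375. OOP to date $375. Plan pays $375 − $375 = $0.
Bill 2, $516: entire amount goes to the deductible. Patient owes $516 (running OOP $891). Insurer: $516 − $516 = $0.
Bill 3, $1,141: all of it applies to the deductible. Cost to patient: $1,141. OOP to date $2,032. Insurer: $1,141 − $1,141 = $0.
Bill 4, $3,176: deductible takes $968, $2,208 remains; patient's 20% is $441.60. Cost to patient: $1,409.60. OOP to date $3,441.60. Plan pays $3,176 − $1,409.60 = $1,766.40.
Bill 5, $825: deductible already satisfied, so patient's share is 20% × $825 = $165. Cost to patient: $165. OOP to date $3,606.60. Plan pays $825 − $165 = $660.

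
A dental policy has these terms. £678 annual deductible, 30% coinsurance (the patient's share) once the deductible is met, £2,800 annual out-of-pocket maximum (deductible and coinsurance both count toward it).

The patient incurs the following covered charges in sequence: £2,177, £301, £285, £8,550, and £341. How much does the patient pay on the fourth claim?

£1,496.50

Claim 1 (£2,177): £678 to deductible, leaving £1,499; coinsurance £1,499 × 30% = £449.70. Patient pays £1,127.70; OOP now £1,127.70.
Claim 2 (£301): deductible met; 30% of £301 = £90.30. Patient owes £90.30 (running OOP £1,218).
Claim 3 (£285): deductible already satisfied, so patient's share is 30% × £285 = £85.50. Cost to patient: £85.50. OOP to date £1,303.50.
Claim 4 (£8,550): 30% coinsurance on £8,550 = £2,565. Adding that to £1,303.50 gives £3,868.50, past the £2,800 cap; patient pays only £2,800 − £1,303.50 = £1,496.50.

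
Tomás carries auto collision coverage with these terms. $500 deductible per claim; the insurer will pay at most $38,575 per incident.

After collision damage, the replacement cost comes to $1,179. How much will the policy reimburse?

Subtract the deductible: $1,179 − $500 = $679.
$679 ≤ $38,575, so the limit doesn't bind; insurer pays $679.

$679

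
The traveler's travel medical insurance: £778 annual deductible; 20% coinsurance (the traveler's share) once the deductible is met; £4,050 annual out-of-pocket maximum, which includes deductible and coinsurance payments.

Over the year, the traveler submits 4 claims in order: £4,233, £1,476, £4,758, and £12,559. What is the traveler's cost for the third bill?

£951.60

Bill 1, £4,233: £778 finishes the deductible; £3,455 goes to coinsurance; 20% of £3,455 = £691. Traveler owes £1,469 (running OOP £1,469).
Bill 2, £1,476: deductible met; 20% of £1,476 = £295.20. Traveler pays £295.20; OOP now £1,764.20.
Bill 3, £4,758: deductible already satisfied, so traveler's share is 20% × £4,758 = £951.60. Cost to traveler: £951.60. OOP to date £2,715.80.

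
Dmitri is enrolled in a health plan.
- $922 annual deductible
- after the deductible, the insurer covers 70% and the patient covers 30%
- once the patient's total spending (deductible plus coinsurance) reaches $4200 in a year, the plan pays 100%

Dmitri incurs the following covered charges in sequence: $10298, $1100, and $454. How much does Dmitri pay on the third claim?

$135.20

Bill 1, $10298: $922 to deductible, leaving $9376; coinsurance $9376 × 30% = $2812.80. Cost to patient: $3734.80. OOP to date $3734.80.
Bill 2, $1100: deductible already satisfied, so patient's share is 30% × $1100 = $330. Patient pays $330; OOP now $4064.80.
Bill 3, $454: deductible met; 30% of $454 = $136.20. Adding that to $4064.80 gives $4201, past the $4200 cap; patient pays only $4200 − $4064.80 = $135.20.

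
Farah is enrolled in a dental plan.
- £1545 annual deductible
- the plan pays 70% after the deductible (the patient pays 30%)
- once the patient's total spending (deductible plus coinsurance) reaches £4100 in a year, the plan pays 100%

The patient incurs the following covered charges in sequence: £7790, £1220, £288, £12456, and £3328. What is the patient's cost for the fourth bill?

Claim 1 (£7790): £1545 finishes the deductible; £6245 goes to coinsurance; coinsurance £6245 × 30% = £1873.50. Patient pays £3418.50; OOP now £3418.50.
Claim 2 (£1220): deductible already satisfied, so patient's share is 30% × £1220 = £366. Patient owes £366 (running OOP £3784.50).
Claim 3 (£288): 30% coinsurance on £288 = £86.40. Cost to patient: £86.40. OOP to date £3870.90.
Claim 4 (£12456): 30% coinsurance on £12456 = £3736.80. OOP would hit £7607.70 > £4100, so the cap limits the patient to £4100 − £3870.90 = £229.10.

£229.10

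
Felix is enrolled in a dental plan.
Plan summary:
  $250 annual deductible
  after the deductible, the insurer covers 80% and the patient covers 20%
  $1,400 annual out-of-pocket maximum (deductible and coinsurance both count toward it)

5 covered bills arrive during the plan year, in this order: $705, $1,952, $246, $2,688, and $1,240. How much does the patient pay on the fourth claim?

#1 ($705): $250 to deductible, leaving $455; coinsurance $455 × 20% = $91. Cost to patient: $341. OOP to date $341.
#2 ($1,952): deductible already satisfied, so patient's share is 20% × $1,952 = $390.40. Patient owes $390.40 (running OOP $731.40).
#3 ($246): deductible met; 20% of $246 = $49.20. Cost to patient: $49.20. OOP to date $780.60.
#4 ($2,688): 20% coinsurance on $2,688 = $537.60. Patient owes $537.60 (running OOP $1,318.20).

$537.60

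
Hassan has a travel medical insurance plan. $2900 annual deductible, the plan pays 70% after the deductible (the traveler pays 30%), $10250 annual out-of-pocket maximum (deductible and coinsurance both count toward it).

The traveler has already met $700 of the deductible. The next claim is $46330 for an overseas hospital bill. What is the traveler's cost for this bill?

$9550

Deductible still to meet: $2900 − $700 = $2200.
After the $2200 deductible portion, $46330 − $2200 = $44130 is subject to coinsurance.
Traveler's 30% share of $44130 is $13239.
So the traveler owes $2200 + $13239 = $15439 before any cap.
Year-to-date out-of-pocket would reach $700 + $15439 = $16139, above the $10250 maximum, so the traveler pays only $10250 − $700 = $9550.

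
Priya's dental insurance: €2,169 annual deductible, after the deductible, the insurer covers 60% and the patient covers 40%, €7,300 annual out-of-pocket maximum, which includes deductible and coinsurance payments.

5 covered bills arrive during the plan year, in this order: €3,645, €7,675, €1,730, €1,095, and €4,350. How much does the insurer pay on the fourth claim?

Claim 1 (€3,645): €2,169 to deductible, leaving €1,476; patient's 40% is €590.40. Patient pays €2,759.40; OOP now €2,759.40. Insurer: €3,645 − €2,759.40 = €885.60.
Claim 2 (€7,675): deductible already satisfied, so patient's share is 40% × €7,675 = €3,070. Patient pays €3,070; OOP now €5,829.40. Plan pays €7,675 − €3,070 = €4,605.
Claim 3 (€1,730): deductible met; 40% of €1,730 = €692. Patient owes €692 (running OOP €6,521.40). Plan pays €1,730 − €692 = €1,038.
Claim 4 (€1,095): deductible already satisfied, so patient's share is 40% × €1,095 = €438. Patient owes €438 (running OOP €6,959.40). Insurer: €1,095 − €438 = €657.

€657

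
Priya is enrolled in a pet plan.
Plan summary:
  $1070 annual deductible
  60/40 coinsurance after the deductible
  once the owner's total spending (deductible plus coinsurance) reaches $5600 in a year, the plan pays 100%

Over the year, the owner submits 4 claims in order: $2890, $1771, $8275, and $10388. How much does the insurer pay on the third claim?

$5181.40

Claim 1 — $2890: $1070 to deductible, leaving $1820; 40% of $1820 = $728. Owner owes $1798 (running OOP $1798). Plan pays $2890 − $1798 = $1092.
Claim 2 — $1771: deductible already satisfied, so owner's share is 40% × $1771 = $708.40. Owner pays $708.40; OOP now $2506.40. Plan pays $1771 − $708.40 = $1062.60.
Claim 3 — $8275: deductible met; 40% of $8275 = $3310. That would push OOP to $5816.40, over the $5600 cap, so owner pays $5600 − $2506.40 = $3093.60. Plan pays $8275 − $3093.60 = $5181.40.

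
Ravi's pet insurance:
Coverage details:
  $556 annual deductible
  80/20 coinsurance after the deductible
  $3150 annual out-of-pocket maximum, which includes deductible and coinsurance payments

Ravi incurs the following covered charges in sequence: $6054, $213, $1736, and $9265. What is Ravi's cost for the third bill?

$347.20

Claim 1 — $6054: $556 finishes the deductible; $5498 goes to coinsurance; coinsurance $5498 × 20% = $1099.60. Owner owes $1655.60 (running OOP $1655.60).
Claim 2 — $213: 20% coinsurance on $213 = $42.60. Cost to owner: $42.60. OOP to date $1698.20.
Claim 3 — $1736: deductible already satisfied, so owner's share is 20% × $1736 = $347.20. Owner pays $347.20; OOP now $2045.40.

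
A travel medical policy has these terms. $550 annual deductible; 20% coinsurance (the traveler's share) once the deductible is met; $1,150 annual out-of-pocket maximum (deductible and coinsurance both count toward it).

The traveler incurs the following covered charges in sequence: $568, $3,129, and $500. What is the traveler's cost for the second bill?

Claim 1 ($568): deductible takes $550, $18 remains; 20% of $18 = $3.60. Traveler owes $553.60 (running OOP $553.60).
Claim 2 ($3,129): deductible already satisfied, so traveler's share is 20% × $3,129 = $625.80. OOP would hit $1,179.40 > $1,150, so the cap limits the traveler to $1,150 − $553.60 = $596.40.

$596.40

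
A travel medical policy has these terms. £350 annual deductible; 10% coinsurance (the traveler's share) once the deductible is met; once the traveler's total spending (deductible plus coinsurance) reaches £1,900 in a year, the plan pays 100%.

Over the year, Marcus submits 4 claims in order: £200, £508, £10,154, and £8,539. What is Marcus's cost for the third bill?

£1,015.40

Claim 1 (£200): fully absorbed by the deductible. Cost to traveler: £200. OOP to date £200.
Claim 2 (£508): £150 to deductible, leaving £358; coinsurance £358 × 10% = £35.80. Traveler pays £185.80; OOP now £385.80.
Claim 3 (£10,154): 10% coinsurance on £10,154 = £1,015.40. Traveler owes £1,015.40 (running OOP £1,401.20).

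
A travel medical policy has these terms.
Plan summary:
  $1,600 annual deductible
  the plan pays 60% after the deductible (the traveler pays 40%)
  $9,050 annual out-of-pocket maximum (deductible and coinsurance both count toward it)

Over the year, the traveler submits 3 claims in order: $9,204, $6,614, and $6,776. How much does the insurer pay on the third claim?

$5,013.20

Claim 1 ($9,204): deductible takes $1,600, $7,604 remains; traveler's 40% is $3,041.60. Traveler owes $4,641.60 (running OOP $4,641.60). Plan pays $9,204 − $4,641.60 = $4,562.40.
Claim 2 ($6,614): deductible met; 40% of $6,614 = $2,645.60. Traveler pays $2,645.60; OOP now $7,287.20. Insurer: $6,614 − $2,645.60 = $3,968.40.
Claim 3 ($6,776): 40% coinsurance on $6,776 = $2,710.40. Adding that to $7,287.20 gives $9,997.60, past the $9,050 cap; traveler pays only $9,050 − $7,287.20 = $1,762.80. Insurer: $6,776 − $1,762.80 = $5,013.20.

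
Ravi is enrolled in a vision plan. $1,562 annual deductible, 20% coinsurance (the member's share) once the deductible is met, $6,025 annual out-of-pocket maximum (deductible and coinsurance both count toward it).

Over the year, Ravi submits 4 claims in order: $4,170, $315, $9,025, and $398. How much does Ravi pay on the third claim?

$1,805

Claim 1 ($4,170): $1,562 to deductible, leaving $2,608; 20% of $2,608 = $521.60. Member owes $2,083.60 (running OOP $2,083.60).
Claim 2 ($315): deductible already satisfied, so member's share is 20% × $315 = $63. Cost to member: $63. OOP to date $2,146.60.
Claim 3 ($9,025): deductible met; 20% of $9,025 = $1,805. Member pays $1,805; OOP now $3,951.60.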